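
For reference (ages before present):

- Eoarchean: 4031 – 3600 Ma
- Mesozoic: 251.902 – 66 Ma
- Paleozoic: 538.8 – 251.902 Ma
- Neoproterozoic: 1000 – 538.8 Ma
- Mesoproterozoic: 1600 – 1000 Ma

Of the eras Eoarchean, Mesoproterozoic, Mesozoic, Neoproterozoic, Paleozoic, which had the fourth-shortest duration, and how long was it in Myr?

Neoproterozoic, 461.2 million years

Start − end for each: Eoarchean 4031 − 3600 = 431; Mesoproterozoic 1600 − 1000 = 600; Mesozoic 251.902 − 66 = 185.902; Neoproterozoic 1000 − 538.8 = 461.2; Paleozoic 538.8 − 251.902 = 286.898.
Ranking these from shortest: Mesozoic < Paleozoic < Eoarchean < Neoproterozoic < Mesoproterozoic.
Position 4 in that ranking is Neoproterozoic, which lasted 461.2 Myr.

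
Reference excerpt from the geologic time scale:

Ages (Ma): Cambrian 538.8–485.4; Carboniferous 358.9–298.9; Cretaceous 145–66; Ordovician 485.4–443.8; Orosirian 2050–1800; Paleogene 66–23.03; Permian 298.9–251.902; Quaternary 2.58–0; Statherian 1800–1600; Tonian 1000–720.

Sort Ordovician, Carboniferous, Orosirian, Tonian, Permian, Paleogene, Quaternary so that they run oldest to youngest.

Orosirian, Tonian, Ordovician, Carboniferous, Permian, Paleogene, Quaternary

The oldest of these is Orosirian (starts 2050 Ma) and the youngest is Quaternary (ends 0 Ma).
In between, by decreasing start age: Tonian (1000), Ordovician (485.4), Carboniferous (358.9), Permian (298.9), Paleogene (66).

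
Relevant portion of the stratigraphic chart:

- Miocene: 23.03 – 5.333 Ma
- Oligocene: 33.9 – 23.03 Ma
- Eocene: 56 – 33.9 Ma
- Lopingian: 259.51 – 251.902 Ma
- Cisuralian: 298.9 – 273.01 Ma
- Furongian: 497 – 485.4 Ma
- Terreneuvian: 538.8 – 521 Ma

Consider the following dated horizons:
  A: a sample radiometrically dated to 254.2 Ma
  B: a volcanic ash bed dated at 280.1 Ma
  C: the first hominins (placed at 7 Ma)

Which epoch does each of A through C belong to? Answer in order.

A — Lopingian; B — Cisuralian; C — Miocene

A: 254.2 Ma lies in 259.51–251.902 Ma, so Lopingian.
B: 280.1 Ma lies in 298.9–273.01 Ma, so Cisuralian.
C: 7 Ma lies in 23.03–5.333 Ma, so Miocene.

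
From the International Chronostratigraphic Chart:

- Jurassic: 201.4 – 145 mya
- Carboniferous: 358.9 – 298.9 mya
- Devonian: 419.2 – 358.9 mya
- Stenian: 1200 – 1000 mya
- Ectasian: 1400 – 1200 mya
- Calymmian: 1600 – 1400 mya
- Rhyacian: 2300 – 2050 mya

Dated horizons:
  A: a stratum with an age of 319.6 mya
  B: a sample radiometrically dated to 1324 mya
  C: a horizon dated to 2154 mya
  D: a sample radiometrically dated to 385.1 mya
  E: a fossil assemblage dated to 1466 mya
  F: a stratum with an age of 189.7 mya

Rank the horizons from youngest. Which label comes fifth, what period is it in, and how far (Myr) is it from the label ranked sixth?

E, in the Calymmian; 688 million years to C

Sorted youngest-first by Ma: F (189.7), A (319.6), D (385.1), B (1324), E (1466), C (2154).
The fifth youngest is E at 1466 Ma, which lies in 1600–1400 Ma: the Calymmian.
The sixth youngest is C at 2154 Ma; separation = |1466 − 2154| = 688 Myr.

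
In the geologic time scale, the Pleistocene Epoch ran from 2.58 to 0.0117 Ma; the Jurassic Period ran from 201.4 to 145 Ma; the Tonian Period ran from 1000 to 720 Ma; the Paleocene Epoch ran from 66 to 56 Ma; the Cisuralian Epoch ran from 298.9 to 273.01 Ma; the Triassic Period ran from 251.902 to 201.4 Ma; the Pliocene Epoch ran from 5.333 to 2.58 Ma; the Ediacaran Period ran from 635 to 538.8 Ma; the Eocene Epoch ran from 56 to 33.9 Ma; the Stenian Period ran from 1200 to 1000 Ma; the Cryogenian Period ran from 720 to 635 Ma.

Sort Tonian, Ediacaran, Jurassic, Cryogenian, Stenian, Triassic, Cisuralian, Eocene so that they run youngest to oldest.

Eocene, then Jurassic, then Triassic, then Cisuralian, then Ediacaran, then Cryogenian, then Tonian, then Stenian

Read off each span (Ma): Tonian 1000–720; Ediacaran 635–538.8; Jurassic 201.4–145; Cryogenian 720–635; Stenian 1200–1000; Triassic 251.902–201.4; Cisuralian 298.9–273.01; Eocene 56–33.9.
Larger Ma is older, so oldest→youngest is Stenian, Tonian, Cryogenian, Ediacaran, Cisuralian, Triassic, Jurassic, Eocene; reverse it for youngest→oldest.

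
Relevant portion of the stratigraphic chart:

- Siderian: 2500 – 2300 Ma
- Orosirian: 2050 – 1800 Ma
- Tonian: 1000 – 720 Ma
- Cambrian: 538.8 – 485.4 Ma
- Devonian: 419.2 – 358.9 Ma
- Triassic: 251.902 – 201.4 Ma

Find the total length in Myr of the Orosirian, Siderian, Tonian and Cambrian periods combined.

Each duration: Orosirian = 250; Siderian = 200; Tonian = 280; Cambrian = 53.4.
Sum: 250 + 200 + 280 + 53.4 = 783.4 Myr.

783.4 million years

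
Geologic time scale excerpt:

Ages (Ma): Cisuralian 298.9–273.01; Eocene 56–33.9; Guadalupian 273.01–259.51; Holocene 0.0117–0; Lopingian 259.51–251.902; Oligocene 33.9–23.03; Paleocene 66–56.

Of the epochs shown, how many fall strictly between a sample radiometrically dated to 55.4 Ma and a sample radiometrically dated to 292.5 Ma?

3

The older date is 292.5 Ma and the younger is 55.4 Ma.
Epochs with start < 292.5 and end > 55.4 Ma: Guadalupian (273.01–259.51), Lopingian (259.51–251.902), Paleocene (66–56).
That is 3 complete epochs.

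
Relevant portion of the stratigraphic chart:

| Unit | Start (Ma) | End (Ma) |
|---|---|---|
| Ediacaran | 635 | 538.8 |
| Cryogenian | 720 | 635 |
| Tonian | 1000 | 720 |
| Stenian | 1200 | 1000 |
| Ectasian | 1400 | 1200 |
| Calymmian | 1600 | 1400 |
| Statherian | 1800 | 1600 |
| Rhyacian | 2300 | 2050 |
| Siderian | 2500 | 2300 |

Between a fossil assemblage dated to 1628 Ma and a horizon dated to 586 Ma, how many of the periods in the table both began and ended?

5

The older date is 1628 Ma and the younger is 586 Ma.
Periods with start < 1628 and end > 586 Ma: Calymmian (1600–1400), Ectasian (1400–1200), Stenian (1200–1000), Tonian (1000–720), Cryogenian (720–635).
That is 5 complete periods.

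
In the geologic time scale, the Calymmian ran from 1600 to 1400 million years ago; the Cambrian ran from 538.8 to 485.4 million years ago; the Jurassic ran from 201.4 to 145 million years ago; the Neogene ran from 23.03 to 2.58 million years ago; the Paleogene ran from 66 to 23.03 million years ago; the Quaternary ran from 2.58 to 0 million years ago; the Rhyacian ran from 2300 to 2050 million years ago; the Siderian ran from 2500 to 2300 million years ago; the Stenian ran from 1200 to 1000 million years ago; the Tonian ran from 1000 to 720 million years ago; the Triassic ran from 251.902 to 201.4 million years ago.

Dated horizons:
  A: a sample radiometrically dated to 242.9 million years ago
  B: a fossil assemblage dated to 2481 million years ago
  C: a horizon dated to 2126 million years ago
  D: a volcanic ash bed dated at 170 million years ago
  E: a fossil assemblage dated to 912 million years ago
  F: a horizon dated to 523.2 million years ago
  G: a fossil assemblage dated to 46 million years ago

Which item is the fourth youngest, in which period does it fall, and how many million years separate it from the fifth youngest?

Sorted youngest-first by Ma: G (46), D (170), A (242.9), F (523.2), E (912), C (2126), B (2481).
The fourth youngest is F at 523.2 Ma, which lies in 538.8–485.4 Ma: the Cambrian.
The fifth youngest is E at 912 Ma; separation = |523.2 − 912| = 388.8 Myr.

F, in the Cambrian; 388.8 million years to E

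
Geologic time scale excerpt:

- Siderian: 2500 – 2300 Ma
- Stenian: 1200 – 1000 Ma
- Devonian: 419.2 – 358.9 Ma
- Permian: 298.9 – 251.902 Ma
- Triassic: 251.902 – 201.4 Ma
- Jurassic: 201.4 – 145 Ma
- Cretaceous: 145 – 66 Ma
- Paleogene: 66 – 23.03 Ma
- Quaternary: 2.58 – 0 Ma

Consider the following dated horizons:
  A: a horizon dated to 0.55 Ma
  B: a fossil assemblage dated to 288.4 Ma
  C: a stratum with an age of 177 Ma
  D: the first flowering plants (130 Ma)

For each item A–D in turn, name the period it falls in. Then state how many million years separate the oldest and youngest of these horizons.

Match each age against the start–end ranges in the excerpt: A = 0.55 Ma → Quaternary (2.58–0); B = 288.4 Ma → Permian (298.9–251.902); C = 177 Ma → Jurassic (201.4–145); D = 130 Ma → Cretaceous (145–66).
The largest age is 288.4 Ma and the smallest is 0.55 Ma; their difference is 287.85 Myr.

A — Quaternary; B — Permian; C — Jurassic; D — Cretaceous; span 287.85 million years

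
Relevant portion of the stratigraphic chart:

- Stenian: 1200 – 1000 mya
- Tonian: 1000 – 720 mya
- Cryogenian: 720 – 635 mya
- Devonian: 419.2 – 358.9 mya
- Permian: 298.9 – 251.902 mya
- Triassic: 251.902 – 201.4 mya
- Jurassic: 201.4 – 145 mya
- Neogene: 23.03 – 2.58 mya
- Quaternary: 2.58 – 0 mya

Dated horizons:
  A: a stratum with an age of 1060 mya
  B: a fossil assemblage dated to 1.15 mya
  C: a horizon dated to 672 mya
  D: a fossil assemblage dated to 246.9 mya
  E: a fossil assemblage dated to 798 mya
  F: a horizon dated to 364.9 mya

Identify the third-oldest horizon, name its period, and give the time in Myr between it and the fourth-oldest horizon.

C, in the Cryogenian; 307.1 million years to F

Sorted oldest-first by Ma: A (1060), E (798), C (672), F (364.9), D (246.9), B (1.15).
The third oldest is C at 672 Ma, which lies in 720–635 Ma: the Cryogenian.
The fourth oldest is F at 364.9 Ma; separation = |672 − 364.9| = 307.1 Myr.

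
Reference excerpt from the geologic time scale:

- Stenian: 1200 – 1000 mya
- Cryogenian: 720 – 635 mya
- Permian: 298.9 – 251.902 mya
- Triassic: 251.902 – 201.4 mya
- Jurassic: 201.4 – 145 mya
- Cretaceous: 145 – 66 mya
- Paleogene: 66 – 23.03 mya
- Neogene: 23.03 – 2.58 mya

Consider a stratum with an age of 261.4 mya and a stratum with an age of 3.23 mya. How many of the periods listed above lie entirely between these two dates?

4

The older date is 261.4 Ma and the younger is 3.23 Ma.
Periods with start < 261.4 and end > 3.23 Ma: Triassic (251.902–201.4), Jurassic (201.4–145), Cretaceous (145–66), Paleogene (66–23.03).
That is 4 complete periods.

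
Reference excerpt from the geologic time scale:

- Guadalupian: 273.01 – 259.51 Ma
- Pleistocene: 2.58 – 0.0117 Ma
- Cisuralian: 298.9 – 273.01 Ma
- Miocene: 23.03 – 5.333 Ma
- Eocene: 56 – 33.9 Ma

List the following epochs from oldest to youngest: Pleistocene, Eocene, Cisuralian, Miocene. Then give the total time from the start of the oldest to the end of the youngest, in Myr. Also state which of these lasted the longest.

Cisuralian → Eocene → Miocene → Pleistocene; total span 298.8883 Myr; longest is Cisuralian

From the excerpt: Pleistocene 2.58–0.0117; Eocene 56–33.9; Cisuralian 298.9–273.01; Miocene 23.03–5.333 (Ma).
Larger Ma is earlier, so the oldest is Cisuralian and the youngest is Pleistocene; oldest to youngest: Cisuralian, Eocene, Miocene, Pleistocene.
Oldest start 298.9 minus youngest end 0.0117 gives 298.8883 Myr overall.
Individual lengths (start − end): Miocene 17.697; Eocene 22.1; Cisuralian 25.89; Pleistocene 2.5683. The largest is Cisuralian at 25.89 Myr.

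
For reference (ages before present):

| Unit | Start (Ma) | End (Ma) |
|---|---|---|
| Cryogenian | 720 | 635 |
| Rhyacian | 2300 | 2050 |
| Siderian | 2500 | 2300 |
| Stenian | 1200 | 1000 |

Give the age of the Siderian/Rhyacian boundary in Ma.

2300 Ma

The Siderian ends and the Rhyacian begins at 2300 Ma.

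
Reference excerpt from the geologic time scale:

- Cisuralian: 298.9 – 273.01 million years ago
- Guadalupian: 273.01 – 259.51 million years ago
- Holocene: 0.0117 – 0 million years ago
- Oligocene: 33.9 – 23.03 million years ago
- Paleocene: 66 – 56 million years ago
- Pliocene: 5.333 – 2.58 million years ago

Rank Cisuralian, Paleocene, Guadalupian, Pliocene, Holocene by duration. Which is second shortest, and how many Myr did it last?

Pliocene, 2.753 million years

Durations: Cisuralian 25.89; Paleocene 10; Guadalupian 13.5; Pliocene 2.753; Holocene 0.0117 Myr.
Sorted shortest-first: Holocene (0.0117), Pliocene (2.753), Paleocene (10), Guadalupian (13.5), Cisuralian (25.89).
The second shortest is Pliocene at 2.753 Myr.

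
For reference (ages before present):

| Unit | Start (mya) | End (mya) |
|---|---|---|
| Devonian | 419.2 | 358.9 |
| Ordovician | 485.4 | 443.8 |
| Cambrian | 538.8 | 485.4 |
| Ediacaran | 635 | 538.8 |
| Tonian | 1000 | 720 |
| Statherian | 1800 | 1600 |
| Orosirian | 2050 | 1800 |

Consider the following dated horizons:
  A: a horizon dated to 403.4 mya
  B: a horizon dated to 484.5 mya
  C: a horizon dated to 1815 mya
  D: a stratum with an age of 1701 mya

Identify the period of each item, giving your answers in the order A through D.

A — Devonian; B — Ordovician; C — Orosirian; D — Statherian

A: 403.4 Ma lies in 419.2–358.9 Ma, so Devonian.
B: 484.5 Ma lies in 485.4–443.8 Ma, so Ordovician.
C: 1815 Ma lies in 2050–1800 Ma, so Orosirian.
D: 1701 Ma lies in 1800–1600 Ma, so Statherian.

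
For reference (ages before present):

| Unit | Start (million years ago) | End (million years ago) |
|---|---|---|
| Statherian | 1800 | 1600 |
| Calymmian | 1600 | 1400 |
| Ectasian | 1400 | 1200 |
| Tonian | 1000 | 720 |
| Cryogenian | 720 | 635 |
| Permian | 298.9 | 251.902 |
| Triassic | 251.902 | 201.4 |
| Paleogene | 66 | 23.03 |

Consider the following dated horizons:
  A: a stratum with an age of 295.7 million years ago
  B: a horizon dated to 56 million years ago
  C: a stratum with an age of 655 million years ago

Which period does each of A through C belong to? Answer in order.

A: 295.7 Ma lies in 298.9–251.902 Ma, so Permian.
B: 56 Ma lies in 66–23.03 Ma, so Paleogene.
C: 655 Ma lies in 720–635 Ma, so Cryogenian.

A — Permian; B — Paleogene; C — Cryogenian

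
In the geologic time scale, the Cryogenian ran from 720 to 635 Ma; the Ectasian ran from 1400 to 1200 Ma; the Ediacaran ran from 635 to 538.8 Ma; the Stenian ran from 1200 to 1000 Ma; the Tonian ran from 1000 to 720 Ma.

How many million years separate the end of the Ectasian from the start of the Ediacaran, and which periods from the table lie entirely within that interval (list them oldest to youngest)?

The Ectasian closes at 1200 Ma and the Ediacaran opens at 635 Ma, so the interval is 1200 − 635 = 565 Myr.
A period fits inside if it starts at or after 1200 Ma and ends at or before 635 Ma; oldest first that gives Stenian, Tonian, Cryogenian.

565 million years; Stenian, Tonian, Cryogenian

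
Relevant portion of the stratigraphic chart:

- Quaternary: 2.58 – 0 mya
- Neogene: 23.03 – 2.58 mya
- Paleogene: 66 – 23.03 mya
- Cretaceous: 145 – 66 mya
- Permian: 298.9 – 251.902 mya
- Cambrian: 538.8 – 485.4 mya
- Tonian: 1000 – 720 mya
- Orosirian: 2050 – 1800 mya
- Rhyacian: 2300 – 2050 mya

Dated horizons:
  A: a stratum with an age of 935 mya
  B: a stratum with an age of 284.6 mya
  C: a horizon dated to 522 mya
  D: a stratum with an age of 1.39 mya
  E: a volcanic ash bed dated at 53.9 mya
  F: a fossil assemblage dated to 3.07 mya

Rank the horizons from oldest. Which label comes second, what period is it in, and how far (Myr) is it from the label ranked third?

Sorted oldest-first by Ma: A (935), C (522), B (284.6), E (53.9), F (3.07), D (1.39).
The second oldest is C at 522 Ma, which lies in 538.8–485.4 Ma: the Cambrian.
The third oldest is B at 284.6 Ma; separation = |522 − 284.6| = 237.4 Myr.

C, in the Cambrian; 237.4 million years to B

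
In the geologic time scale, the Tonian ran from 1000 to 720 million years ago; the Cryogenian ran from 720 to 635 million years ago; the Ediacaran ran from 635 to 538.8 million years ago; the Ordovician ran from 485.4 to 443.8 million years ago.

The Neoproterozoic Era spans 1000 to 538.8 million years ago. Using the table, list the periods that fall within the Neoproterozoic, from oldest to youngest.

Periods with both bounds inside 1000–538.8 Ma: Tonian (1000–720), Cryogenian (720–635), Ediacaran (635–538.8).

Tonian, Cryogenian, Ediacaran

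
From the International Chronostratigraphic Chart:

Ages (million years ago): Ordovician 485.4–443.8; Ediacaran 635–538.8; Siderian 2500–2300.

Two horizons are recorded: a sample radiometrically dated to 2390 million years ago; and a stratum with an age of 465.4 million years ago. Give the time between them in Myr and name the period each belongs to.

Elapsed time: 2390 − 465.4 = 1924.6 Myr.
2390 Ma lies within 2500–2300 Ma: Siderian.
465.4 Ma lies within 485.4–443.8 Ma: Ordovician.

1924.6 million years apart; the first in the Siderian, the second in the Ordovician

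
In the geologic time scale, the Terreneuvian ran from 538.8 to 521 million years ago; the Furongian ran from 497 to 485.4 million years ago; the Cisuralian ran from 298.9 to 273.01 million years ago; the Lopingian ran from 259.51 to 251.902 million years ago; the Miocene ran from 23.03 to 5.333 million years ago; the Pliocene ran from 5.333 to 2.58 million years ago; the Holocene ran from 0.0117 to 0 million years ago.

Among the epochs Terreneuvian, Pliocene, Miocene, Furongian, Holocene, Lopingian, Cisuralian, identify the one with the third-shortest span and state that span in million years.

Lopingian, 7.608 million years

Start − end for each: Terreneuvian 538.8 − 521 = 17.8; Pliocene 5.333 − 2.58 = 2.753; Miocene 23.03 − 5.333 = 17.697; Furongian 497 − 485.4 = 11.6; Holocene 0.0117 − 0 = 0.0117; Lopingian 259.51 − 251.902 = 7.608; Cisuralian 298.9 − 273.01 = 25.89.
Ranking these from shortest: Holocene < Pliocene < Lopingian < Furongian < Miocene < Terreneuvian < Cisuralian.
Position 3 in that ranking is Lopingian, which lasted 7.608 Myr.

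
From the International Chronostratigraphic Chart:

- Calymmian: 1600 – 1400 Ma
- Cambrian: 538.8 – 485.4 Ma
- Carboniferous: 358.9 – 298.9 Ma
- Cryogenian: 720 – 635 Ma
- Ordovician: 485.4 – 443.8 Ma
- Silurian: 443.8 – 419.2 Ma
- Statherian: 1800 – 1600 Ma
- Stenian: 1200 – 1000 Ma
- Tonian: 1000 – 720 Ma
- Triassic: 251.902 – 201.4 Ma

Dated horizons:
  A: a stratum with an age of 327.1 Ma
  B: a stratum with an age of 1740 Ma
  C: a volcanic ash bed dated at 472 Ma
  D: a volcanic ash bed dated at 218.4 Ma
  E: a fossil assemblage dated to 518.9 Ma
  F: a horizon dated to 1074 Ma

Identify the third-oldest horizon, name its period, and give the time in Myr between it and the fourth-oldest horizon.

Larger Ma means older, so oldest first: B 1740 > F 1074 > E 518.9 > C 472 > A 327.1 > D 218.4.
Counting 3 along gives E (518.9 Ma); the excerpt puts that inside the Cambrian, 538.8–485.4 Ma.
Next in line is C (472 Ma), and 518.9 − 472 = 46.9 Myr.

E, in the Cambrian; 46.9 million years to C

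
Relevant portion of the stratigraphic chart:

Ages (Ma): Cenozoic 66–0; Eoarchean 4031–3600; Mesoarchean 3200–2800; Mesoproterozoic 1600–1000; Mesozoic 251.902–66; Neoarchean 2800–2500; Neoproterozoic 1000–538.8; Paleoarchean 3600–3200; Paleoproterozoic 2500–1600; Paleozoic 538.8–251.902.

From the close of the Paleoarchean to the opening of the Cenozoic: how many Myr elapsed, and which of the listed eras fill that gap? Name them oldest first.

3134 million years; Mesoarchean, Neoarchean, Paleoproterozoic, Mesoproterozoic, Neoproterozoic, Paleozoic, Mesozoic

End of Paleoarchean = 3200 Ma; start of Cenozoic = 66 Ma.
Gap = 3200 − 66 = 3134 Myr.
Eras wholly inside 3200–66 Ma: Mesoarchean (3200–2800), Neoarchean (2800–2500), Paleoproterozoic (2500–1600), Mesoproterozoic (1600–1000), Neoproterozoic (1000–538.8), Paleozoic (538.8–251.902), Mesozoic (251.902–66).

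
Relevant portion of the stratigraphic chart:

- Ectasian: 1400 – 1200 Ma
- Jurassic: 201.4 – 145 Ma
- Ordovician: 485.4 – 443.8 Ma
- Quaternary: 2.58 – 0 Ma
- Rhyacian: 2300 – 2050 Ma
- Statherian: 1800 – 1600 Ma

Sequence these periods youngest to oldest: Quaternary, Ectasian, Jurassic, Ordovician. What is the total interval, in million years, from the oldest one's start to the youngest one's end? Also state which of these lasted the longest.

Quaternary → Jurassic → Ordovician → Ectasian; total span 1400 Myr; longest is Ectasian

From the excerpt: Quaternary 2.58–0; Ectasian 1400–1200; Jurassic 201.4–145; Ordovician 485.4–443.8 (Ma).
Larger Ma is earlier, so the oldest is Ectasian and the youngest is Quaternary; youngest to oldest: Quaternary, Jurassic, Ordovician, Ectasian.
Oldest start 1400 minus youngest end 0 gives 1400 Myr overall.
Individual lengths (start − end): Jurassic 56.4; Ordovician 41.6; Quaternary 2.58; Ectasian 200. The largest is Ectasian at 200 Myr.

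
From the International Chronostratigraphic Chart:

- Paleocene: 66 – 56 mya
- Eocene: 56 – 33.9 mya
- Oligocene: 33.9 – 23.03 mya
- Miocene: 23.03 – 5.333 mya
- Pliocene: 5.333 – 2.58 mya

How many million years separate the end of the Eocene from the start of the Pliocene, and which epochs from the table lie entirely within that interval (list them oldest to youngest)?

End of Eocene = 33.9 Ma; start of Pliocene = 5.333 Ma.
Gap = 33.9 − 5.333 = 28.567 Myr.
Epochs wholly inside 33.9–5.333 Ma: Oligocene (33.9–23.03), Miocene (23.03–5.333).

28.567 million years; Oligocene, Miocene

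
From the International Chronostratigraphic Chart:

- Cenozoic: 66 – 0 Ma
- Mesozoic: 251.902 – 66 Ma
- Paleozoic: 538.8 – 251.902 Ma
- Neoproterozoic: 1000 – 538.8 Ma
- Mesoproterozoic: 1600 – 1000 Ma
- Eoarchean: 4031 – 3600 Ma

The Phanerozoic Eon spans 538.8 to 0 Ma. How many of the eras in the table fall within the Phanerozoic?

Eras inside 538.8–0 Ma: Paleozoic, Mesozoic, Cenozoic — 3 in total.

3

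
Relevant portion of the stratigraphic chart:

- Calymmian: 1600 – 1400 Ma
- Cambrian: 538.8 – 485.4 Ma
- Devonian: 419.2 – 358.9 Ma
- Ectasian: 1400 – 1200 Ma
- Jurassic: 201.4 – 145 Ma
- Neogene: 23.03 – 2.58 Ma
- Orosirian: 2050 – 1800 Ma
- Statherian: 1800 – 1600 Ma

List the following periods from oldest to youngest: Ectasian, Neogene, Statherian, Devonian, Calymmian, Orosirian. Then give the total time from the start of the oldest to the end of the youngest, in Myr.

From the excerpt: Ectasian 1400–1200; Neogene 23.03–2.58; Statherian 1800–1600; Devonian 419.2–358.9; Calymmian 1600–1400; Orosirian 2050–1800 (Ma).
Larger Ma is earlier, so the oldest is Orosirian and the youngest is Neogene; oldest to youngest: Orosirian, Statherian, Calymmian, Ectasian, Devonian, Neogene.
Oldest start 2050 minus youngest end 2.58 gives 2047.42 Myr overall.

Orosirian, Statherian, Calymmian, Ectasian, Devonian, Neogene; total span 2047.42 Myr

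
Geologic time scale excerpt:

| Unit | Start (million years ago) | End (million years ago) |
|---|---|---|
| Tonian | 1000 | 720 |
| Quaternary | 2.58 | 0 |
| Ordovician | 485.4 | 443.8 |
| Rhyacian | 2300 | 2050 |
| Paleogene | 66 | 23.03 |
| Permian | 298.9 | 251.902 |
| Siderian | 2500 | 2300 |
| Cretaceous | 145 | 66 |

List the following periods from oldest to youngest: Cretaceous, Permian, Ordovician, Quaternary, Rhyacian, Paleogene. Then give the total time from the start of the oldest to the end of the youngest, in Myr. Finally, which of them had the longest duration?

From the excerpt: Cretaceous 145–66; Permian 298.9–251.902; Ordovician 485.4–443.8; Quaternary 2.58–0; Rhyacian 2300–2050; Paleogene 66–23.03 (Ma).
Larger Ma is earlier, so the oldest is Rhyacian and the youngest is Quaternary; oldest to youngest: Rhyacian, Ordovician, Permian, Cretaceous, Paleogene, Quaternary.
Oldest start 2300 minus youngest end 0 gives 2300 Myr overall.
Individual lengths (start − end): Rhyacian 250; Cretaceous 79; Quaternary 2.58; Paleogene 42.97; Permian 46.998; Ordovician 41.6. The largest is Rhyacian at 250 Myr.

Rhyacian, Ordovician, Permian, Cretaceous, Paleogene, Quaternary; total span 2300 Myr; longest is Rhyacian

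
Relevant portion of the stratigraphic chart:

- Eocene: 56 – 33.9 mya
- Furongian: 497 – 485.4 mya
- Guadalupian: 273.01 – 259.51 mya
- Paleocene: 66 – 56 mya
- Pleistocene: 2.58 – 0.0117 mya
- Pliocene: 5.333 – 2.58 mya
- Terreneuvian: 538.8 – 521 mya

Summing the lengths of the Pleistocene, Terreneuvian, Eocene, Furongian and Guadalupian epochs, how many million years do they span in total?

67.5683 million years

Duration is start − end for each: (2.58 − 0.0117) + (538.8 − 521) + (56 − 33.9) + (497 − 485.4) + (273.01 − 259.51).
That is 2.5683 + 17.8 + 22.1 + 11.6 + 13.5, which totals 67.5683 million years.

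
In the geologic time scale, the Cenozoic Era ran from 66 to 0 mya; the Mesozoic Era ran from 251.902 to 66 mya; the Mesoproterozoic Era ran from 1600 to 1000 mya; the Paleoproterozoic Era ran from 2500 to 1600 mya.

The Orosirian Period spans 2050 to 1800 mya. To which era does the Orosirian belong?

Paleoproterozoic

The Orosirian (2050–1800 Ma) lies entirely within 2500–1600 Ma, the Paleoproterozoic Era.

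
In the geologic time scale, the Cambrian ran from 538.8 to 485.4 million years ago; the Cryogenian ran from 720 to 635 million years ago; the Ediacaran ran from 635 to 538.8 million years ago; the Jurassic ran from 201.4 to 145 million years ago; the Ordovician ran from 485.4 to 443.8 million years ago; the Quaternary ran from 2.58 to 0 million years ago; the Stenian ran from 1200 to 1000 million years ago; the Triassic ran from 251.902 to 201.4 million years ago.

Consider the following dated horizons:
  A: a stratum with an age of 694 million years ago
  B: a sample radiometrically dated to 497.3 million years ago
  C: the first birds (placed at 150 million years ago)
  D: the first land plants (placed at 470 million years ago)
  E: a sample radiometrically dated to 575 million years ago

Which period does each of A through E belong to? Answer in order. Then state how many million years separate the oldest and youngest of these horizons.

Match each age against the start–end ranges in the excerpt: A = 694 Ma → Cryogenian (720–635); B = 497.3 Ma → Cambrian (538.8–485.4); C = 150 Ma → Jurassic (201.4–145); D = 470 Ma → Ordovician (485.4–443.8); E = 575 Ma → Ediacaran (635–538.8).
The largest age is 694 Ma and the smallest is 150 Ma; their difference is 544 Myr.

A — Cryogenian; B — Cambrian; C — Jurassic; D — Ordovician; E — Ediacaran; span 544 million years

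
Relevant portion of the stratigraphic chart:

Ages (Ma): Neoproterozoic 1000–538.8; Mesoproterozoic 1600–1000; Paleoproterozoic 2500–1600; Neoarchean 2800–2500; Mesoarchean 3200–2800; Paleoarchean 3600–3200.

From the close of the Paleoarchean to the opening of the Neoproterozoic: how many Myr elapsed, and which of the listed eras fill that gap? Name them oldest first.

End of Paleoarchean = 3200 Ma; start of Neoproterozoic = 1000 Ma.
Gap = 3200 − 1000 = 2200 Myr.
Eras wholly inside 3200–1000 Ma: Mesoarchean (3200–2800), Neoarchean (2800–2500), Paleoproterozoic (2500–1600), Mesoproterozoic (1600–1000).

2200 million years; Mesoarchean, Neoarchean, Paleoproterozoic, Mesoproterozoic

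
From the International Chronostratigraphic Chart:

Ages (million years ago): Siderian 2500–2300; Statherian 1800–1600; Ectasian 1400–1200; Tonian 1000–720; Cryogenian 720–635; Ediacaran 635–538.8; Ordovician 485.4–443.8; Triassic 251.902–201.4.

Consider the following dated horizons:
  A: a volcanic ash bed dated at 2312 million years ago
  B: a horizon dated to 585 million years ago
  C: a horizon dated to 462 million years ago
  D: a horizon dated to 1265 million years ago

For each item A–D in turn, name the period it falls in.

A: 2312 Ma lies in 2500–2300 Ma, so Siderian.
B: 585 Ma lies in 635–538.8 Ma, so Ediacaran.
C: 462 Ma lies in 485.4–443.8 Ma, so Ordovician.
D: 1265 Ma lies in 1400–1200 Ma, so Ectasian.

A — Siderian; B — Ediacaran; C — Ordovician; D — Ectasian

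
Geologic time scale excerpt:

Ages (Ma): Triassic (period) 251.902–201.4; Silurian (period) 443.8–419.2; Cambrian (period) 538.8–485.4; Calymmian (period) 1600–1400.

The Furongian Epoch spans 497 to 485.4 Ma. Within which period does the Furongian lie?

The Furongian (497–485.4 Ma) lies entirely within 538.8–485.4 Ma, the Cambrian Period.

Cambrian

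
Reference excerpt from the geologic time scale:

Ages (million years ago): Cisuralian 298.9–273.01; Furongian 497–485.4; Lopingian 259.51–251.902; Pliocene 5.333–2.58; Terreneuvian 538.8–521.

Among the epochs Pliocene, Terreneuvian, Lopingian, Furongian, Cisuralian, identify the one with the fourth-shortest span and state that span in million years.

Start − end for each: Pliocene 5.333 − 2.58 = 2.753; Terreneuvian 538.8 − 521 = 17.8; Lopingian 259.51 − 251.902 = 7.608; Furongian 497 − 485.4 = 11.6; Cisuralian 298.9 − 273.01 = 25.89.
Ranking these from shortest: Pliocene < Lopingian < Furongian < Terreneuvian < Cisuralian.
Position 4 in that ranking is Terreneuvian, which lasted 17.8 Myr.

Terreneuvian, 17.8 million years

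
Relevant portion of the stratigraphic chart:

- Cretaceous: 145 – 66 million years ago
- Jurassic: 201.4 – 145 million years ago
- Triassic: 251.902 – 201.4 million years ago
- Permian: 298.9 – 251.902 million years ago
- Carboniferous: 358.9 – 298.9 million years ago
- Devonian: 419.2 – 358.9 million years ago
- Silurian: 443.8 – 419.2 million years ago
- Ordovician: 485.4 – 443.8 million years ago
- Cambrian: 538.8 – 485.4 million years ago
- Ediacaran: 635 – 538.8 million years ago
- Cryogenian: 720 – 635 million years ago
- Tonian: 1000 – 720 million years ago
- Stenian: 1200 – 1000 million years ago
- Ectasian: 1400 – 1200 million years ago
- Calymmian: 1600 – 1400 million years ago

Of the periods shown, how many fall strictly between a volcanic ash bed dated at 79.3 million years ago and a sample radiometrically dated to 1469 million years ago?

13

1469 Ma sits inside the Calymmian (1600–1400) and 79.3 Ma inside the Cretaceous (145–66); neither of those is wholly between the two dates.
The listed periods lying completely between them are Ectasian, Stenian, Tonian, Cryogenian, Ediacaran, Cambrian, Ordovician, Silurian, Devonian, Carboniferous, Permian, Triassic, Jurassic — 13 in all.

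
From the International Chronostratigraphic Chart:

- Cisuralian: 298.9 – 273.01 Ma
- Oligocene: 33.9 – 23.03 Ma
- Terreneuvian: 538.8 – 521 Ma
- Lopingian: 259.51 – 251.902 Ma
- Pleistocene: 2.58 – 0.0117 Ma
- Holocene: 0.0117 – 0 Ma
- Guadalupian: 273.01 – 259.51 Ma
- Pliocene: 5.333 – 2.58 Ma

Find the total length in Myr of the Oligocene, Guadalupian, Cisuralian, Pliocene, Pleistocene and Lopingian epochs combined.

63.1893 million years

Duration is start − end for each: (33.9 − 23.03) + (273.01 − 259.51) + (298.9 − 273.01) + (5.333 − 2.58) + (2.58 − 0.0117) + (259.51 − 251.902).
That is 10.87 + 13.5 + 25.89 + 2.753 + 2.5683 + 7.608, which totals 63.1893 million years.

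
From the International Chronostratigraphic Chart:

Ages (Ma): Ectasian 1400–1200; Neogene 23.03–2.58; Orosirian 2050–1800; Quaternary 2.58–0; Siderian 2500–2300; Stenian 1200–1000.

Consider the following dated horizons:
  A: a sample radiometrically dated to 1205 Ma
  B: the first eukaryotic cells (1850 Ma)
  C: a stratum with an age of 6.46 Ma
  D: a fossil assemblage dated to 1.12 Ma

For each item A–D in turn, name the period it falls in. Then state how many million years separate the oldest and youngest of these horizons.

A: 1205 Ma lies in 1400–1200 Ma, so Ectasian.
B: 1850 Ma lies in 2050–1800 Ma, so Orosirian.
C: 6.46 Ma lies in 23.03–2.58 Ma, so Neogene.
D: 1.12 Ma lies in 2.58–0 Ma, so Quaternary.
Oldest = 1850 Ma, youngest = 1.12 Ma → span 1848.88 Myr.

A — Ectasian; B — Orosirian; C — Neogene; D — Quaternary; span 1848.88 million years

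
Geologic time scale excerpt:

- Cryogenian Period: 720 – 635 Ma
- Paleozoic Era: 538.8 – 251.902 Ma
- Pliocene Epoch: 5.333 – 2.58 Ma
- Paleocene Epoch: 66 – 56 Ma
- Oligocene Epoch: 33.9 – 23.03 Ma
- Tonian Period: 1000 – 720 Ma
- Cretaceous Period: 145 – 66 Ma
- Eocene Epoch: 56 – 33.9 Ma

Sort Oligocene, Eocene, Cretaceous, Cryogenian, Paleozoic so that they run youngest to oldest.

Oligocene → Eocene → Cretaceous → Paleozoic → Cryogenian

Sorting by start age (ascending Ma, since larger Ma = older): Oligocene began 33.9, Eocene began 56, Cretaceous began 145, Paleozoic began 538.8, Cryogenian began 720.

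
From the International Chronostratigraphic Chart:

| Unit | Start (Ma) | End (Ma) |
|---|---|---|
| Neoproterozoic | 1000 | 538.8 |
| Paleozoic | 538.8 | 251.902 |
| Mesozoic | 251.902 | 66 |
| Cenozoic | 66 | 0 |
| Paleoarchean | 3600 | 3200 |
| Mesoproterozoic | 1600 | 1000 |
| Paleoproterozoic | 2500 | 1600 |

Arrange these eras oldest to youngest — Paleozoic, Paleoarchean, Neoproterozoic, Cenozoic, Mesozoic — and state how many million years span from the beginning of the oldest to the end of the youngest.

Start ages (Ma): Paleoarchean 3600, Neoproterozoic 1000, Paleozoic 538.8, Mesozoic 251.902, Cenozoic 66.
Ordered oldest to youngest: Paleoarchean, Neoproterozoic, Paleozoic, Mesozoic, Cenozoic.
Span = 3600 − 0 = 3600 Myr.

Paleoarchean, Neoproterozoic, Paleozoic, Mesozoic, Cenozoic; total span 3600 Myr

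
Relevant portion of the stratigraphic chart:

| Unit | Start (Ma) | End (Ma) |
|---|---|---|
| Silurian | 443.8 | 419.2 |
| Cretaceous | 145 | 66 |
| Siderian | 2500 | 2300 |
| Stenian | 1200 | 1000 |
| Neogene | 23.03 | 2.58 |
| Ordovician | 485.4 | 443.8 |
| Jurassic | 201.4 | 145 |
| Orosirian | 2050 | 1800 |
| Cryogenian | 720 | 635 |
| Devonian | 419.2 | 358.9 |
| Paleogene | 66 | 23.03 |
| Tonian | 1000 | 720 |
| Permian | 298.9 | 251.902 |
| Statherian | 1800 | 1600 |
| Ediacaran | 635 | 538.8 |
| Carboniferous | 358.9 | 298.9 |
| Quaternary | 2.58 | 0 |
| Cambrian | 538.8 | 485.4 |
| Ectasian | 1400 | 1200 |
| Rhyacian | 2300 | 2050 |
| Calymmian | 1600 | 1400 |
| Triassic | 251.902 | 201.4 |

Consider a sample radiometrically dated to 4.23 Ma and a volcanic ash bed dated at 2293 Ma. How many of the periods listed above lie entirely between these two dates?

18

The older date is 2293 Ma and the younger is 4.23 Ma.
Periods with start < 2293 and end > 4.23 Ma: Orosirian (2050–1800), Statherian (1800–1600), Calymmian (1600–1400), Ectasian (1400–1200), Stenian (1200–1000), Tonian (1000–720), Cryogenian (720–635), Ediacaran (635–538.8), Cambrian (538.8–485.4), Ordovician (485.4–443.8), Silurian (443.8–419.2), Devonian (419.2–358.9), Carboniferous (358.9–298.9), Permian (298.9–251.902), Triassic (251.902–201.4), Jurassic (201.4–145), Cretaceous (145–66), Paleogene (66–23.03).
That is 18 complete periods.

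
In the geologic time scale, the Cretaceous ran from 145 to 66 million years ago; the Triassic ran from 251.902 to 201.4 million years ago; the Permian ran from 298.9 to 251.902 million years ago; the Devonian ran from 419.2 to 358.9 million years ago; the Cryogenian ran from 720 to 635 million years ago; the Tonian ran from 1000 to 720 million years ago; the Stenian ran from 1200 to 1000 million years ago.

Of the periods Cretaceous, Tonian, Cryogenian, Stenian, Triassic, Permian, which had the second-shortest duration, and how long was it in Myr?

Durations: Cretaceous 79; Tonian 280; Cryogenian 85; Stenian 200; Triassic 50.502; Permian 46.998 Myr.
Sorted shortest-first: Permian (46.998), Triassic (50.502), Cretaceous (79), Cryogenian (85), Stenian (200), Tonian (280).
The second shortest is Triassic at 50.502 Myr.

Triassic, 50.502 million years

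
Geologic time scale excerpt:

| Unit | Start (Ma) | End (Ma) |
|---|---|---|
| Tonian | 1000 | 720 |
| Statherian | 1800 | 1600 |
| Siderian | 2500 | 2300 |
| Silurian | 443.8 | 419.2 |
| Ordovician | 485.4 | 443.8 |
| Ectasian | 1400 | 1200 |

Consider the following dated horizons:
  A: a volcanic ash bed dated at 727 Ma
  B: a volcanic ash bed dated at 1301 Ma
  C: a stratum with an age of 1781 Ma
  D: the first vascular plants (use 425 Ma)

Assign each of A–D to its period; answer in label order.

A — Tonian; B — Ectasian; C — Statherian; D — Silurian

A: 727 Ma lies in 1000–720 Ma, so Tonian.
B: 1301 Ma lies in 1400–1200 Ma, so Ectasian.
C: 1781 Ma lies in 1800–1600 Ma, so Statherian.
D: 425 Ma lies in 443.8–419.2 Ma, so Silurian.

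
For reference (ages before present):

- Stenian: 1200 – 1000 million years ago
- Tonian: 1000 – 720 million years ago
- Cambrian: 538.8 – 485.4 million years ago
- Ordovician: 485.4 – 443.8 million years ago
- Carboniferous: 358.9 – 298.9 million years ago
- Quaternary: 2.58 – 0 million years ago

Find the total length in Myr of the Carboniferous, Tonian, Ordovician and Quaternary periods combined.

384.18 million years

Duration is start − end for each: (358.9 − 298.9) + (1000 − 720) + (485.4 − 443.8) + (2.58 − 0).
That is 60 + 280 + 41.6 + 2.58, which totals 384.18 million years.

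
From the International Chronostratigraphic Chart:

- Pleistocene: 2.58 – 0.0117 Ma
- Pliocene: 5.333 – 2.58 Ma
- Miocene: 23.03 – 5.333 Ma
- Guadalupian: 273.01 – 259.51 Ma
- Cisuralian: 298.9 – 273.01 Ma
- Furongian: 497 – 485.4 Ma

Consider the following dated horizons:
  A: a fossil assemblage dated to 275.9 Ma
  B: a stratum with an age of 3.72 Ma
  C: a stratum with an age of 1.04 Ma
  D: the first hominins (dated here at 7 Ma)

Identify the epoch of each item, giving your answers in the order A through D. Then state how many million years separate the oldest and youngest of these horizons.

A — Cisuralian; B — Pliocene; C — Pleistocene; D — Miocene; span 274.86 million years

A: 275.9 Ma lies in 298.9–273.01 Ma, so Cisuralian.
B: 3.72 Ma lies in 5.333–2.58 Ma, so Pliocene.
C: 1.04 Ma lies in 2.58–0.0117 Ma, so Pleistocene.
D: 7 Ma lies in 23.03–5.333 Ma, so Miocene.
Oldest = 275.9 Ma, youngest = 1.04 Ma → span 274.86 Myr.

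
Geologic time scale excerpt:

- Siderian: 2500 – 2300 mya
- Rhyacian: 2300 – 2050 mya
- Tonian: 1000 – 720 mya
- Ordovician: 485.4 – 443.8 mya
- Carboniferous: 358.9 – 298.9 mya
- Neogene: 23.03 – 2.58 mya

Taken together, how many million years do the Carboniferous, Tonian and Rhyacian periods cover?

Duration is start − end for each: (358.9 − 298.9) + (1000 − 720) + (2300 − 2050).
That is 60 + 280 + 250, which totals 590 million years.

590 million years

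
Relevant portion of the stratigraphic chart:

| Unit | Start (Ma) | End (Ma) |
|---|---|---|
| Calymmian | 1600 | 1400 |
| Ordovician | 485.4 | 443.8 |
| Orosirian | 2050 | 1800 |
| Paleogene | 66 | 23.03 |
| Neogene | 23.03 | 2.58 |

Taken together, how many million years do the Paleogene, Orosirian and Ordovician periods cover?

Each duration: Paleogene = 42.97; Orosirian = 250; Ordovician = 41.6.
Sum: 42.97 + 250 + 41.6 = 334.57 Myr.

334.57 million years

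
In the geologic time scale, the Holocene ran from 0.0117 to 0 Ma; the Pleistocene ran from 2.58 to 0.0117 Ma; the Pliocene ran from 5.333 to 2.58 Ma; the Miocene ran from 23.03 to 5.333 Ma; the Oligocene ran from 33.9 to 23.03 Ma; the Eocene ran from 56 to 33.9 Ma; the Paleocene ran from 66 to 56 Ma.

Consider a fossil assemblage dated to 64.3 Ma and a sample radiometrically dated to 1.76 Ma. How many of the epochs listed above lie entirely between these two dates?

4

64.3 Ma sits inside the Paleocene (66–56) and 1.76 Ma inside the Pleistocene (2.58–0.0117); neither of those is wholly between the two dates.
The listed epochs lying completely between them are Eocene, Oligocene, Miocene, Pliocene — 4 in all.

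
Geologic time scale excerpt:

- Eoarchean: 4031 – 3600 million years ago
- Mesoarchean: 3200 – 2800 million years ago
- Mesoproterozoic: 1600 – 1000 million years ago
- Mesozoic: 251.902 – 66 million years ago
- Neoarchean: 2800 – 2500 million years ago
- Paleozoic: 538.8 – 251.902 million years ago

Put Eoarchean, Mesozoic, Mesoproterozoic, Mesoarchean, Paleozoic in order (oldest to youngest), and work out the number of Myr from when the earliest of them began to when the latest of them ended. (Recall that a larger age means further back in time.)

Start ages (Ma): Eoarchean 4031, Mesoarchean 3200, Mesoproterozoic 1600, Paleozoic 538.8, Mesozoic 251.902.
Ordered oldest to youngest: Eoarchean, Mesoarchean, Mesoproterozoic, Paleozoic, Mesozoic.
Span = 4031 − 66 = 3965 Myr.

Eoarchean, Mesoarchean, Mesoproterozoic, Paleozoic, Mesozoic; total span 3965 Myr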